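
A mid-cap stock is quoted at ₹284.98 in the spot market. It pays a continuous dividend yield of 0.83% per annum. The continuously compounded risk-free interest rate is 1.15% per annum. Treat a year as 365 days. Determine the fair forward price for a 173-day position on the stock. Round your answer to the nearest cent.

₹285.41

F = S·e^((r − q)T) = 284.98 · e^((0.0115 − 0.0083) × 173/365)
= 284.98 · e^0.001517 = 284.98 × 1.001518
F = ₹285.41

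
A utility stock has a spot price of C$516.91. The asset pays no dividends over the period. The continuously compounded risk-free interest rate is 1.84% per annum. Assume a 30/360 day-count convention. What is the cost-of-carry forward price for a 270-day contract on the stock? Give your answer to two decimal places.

C$524.09

F = S·e^(rT) = 516.91 · e^(0.0184 × 270/360)
= 516.91 · e^0.013800 = 516.91 × 1.013896
F = C$524.09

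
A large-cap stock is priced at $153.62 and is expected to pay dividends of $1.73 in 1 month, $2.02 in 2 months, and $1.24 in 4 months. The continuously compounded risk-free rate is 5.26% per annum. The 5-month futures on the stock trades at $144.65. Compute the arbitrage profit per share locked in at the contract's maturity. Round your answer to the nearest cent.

PV(dividends) I = 1.73·e^(−0.0526·1/12) + 2.02·e^(−0.0526·2/12) + 1.24·e^(−0.0526·4/12) = 4.9433
Fair futures F* = (S − I)·e^(rT) = (153.62 − 4.9433)·e^0.021917 = 148.6767 × 1.022159 = 151.9712
Market $144.65 < fair 151.9712: forward underpriced → reverse cash-and-carry (short the stock, invest proceeds at r, pay the dividends, go long the forward).
Profit at T = |F_mkt − F*| = |144.65 − 151.9712| = $7.32 per share

$7.32 per share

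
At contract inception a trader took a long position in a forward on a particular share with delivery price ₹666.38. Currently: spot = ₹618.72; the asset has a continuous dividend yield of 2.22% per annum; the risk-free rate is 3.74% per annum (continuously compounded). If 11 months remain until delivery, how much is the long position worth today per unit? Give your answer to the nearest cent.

-₹37.67

Current fair forward for the remaining 11 months: F = S·e^((r − q)·T), (r − q) = 0.0374 − 0.0222 = 0.0152
F = 618.72 · e^(0.0152 × 11/12) = 618.72 × 1.014031 = 627.4013
Value of long forward = (F − K)·e^(−rT) = (627.4013 − 666.38) · e^(−0.0374·11/12)
= -38.9787 × 0.966298 = -37.67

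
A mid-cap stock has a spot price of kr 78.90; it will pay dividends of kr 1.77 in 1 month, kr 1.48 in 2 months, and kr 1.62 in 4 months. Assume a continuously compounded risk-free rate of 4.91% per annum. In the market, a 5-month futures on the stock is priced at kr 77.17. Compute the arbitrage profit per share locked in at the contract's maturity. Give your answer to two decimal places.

PV(dividends) I = 1.77·e^(−0.0491·1/12) + 1.48·e^(−0.0491·2/12) + 1.62·e^(−0.0491·4/12) = 4.8244
Fair futures F* = (S − I)·e^(rT) = (78.90 − 4.8244)·e^0.020458 = 74.0756 × 1.020669 = 75.6067
Market kr 77.17 > fair 75.6067: forward overpriced → cash-and-carry (borrow at r, buy the stock and collect the dividends, short the forward).
Profit at T = |F_mkt − F*| = |77.17 − 75.6067| = kr 1.56 per share

kr 1.56 per share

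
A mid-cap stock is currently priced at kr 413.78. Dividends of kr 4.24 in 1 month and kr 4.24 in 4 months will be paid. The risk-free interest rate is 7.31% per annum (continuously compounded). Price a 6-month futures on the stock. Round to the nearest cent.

PV(dividends) I = 4.24·e^(−0.0731·1/12) + 4.24·e^(−0.0731·4/12)
I = 4.2142 + 4.1379 = 8.3521
F = (S − I)·e^(rT) = (413.78 − 8.3521) · e^(0.0731·6/12)
= 405.4279 · e^0.036550 = 405.4279 × 1.037226 = kr 420.52

kr 420.52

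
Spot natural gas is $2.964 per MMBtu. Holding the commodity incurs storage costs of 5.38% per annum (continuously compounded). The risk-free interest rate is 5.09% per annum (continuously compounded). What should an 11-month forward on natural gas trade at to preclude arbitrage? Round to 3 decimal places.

Net carry = r + u − y = 0.0509 + 0.0538 − 0.0000 = 0.1047
F = S·e^((r+u−y)T) = 2.964 · e^(0.1047 × 11/12) = 2.964 · e^0.095975
= 2.964 × 1.100732 = $3.263 per MMBtu

$3.263 per MMBtu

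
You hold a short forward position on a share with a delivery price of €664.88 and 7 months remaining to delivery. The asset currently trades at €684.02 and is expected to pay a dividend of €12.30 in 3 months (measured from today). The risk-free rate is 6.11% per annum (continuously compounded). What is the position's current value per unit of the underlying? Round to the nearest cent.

PV(remaining dividends) I = 12.30·e^(−0.0611·3/12) = 12.1135
Current forward F = (S − I)·e^(rT) = (684.02 − 12.1135)·e^(0.0611·7/12) = 671.9065 × 1.036284 = 696.2860
Value (long) = (F − K)·e^(−rT) = (696.2860 − 664.88) × 0.964986 = 30.3064
Short position value = −(long value) = -€30.31

-€30.31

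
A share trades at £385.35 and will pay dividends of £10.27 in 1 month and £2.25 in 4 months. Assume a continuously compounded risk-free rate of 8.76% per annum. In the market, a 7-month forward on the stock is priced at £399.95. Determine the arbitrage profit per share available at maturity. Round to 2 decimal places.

£7.43 per share

PV(dividends) I = 10.27·e^(−0.0876·1/12) + 2.25·e^(−0.0876·4/12) = 12.3806
Fair forward F* = (S − I)·e^(rT) = (385.35 − 12.3806)·e^0.051100 = 372.9694 × 1.052428 = 392.5234
Market £399.95 > fair 392.5234: forward overpriced → cash-and-carry (borrow at r, buy the stock and collect the dividends, short the forward).
Profit at T = |F_mkt − F*| = |399.95 − 392.5234| = £7.43 per share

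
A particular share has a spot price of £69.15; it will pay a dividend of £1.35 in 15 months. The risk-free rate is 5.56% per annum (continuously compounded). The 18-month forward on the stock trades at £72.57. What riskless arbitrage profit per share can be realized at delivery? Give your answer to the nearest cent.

PV(dividends) I = 1.35·e^(−0.0556·15/12) = 1.2594
Fair forward F* = (S − I)·e^(rT) = (69.15 − 1.2594)·e^0.083400 = 67.8906 × 1.086977 = 73.7955
Market £72.57 < fair 73.7955: forward underpriced → reverse cash-and-carry (short the stock, invest proceeds at r, pay the dividends, go long the forward).
Profit at T = |F_mkt − F*| = |72.57 − 73.7955| = £1.23 per share

£1.23 per share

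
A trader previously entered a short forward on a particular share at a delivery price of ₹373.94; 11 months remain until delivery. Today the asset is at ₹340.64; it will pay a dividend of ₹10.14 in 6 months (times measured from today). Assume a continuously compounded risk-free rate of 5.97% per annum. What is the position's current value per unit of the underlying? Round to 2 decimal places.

PV(remaining dividends) I = 10.14·e^(−0.0597·6/12) = 9.8418
Current forward F = (S − I)·e^(rT) = (340.64 − 9.8418)·e^(0.0597·11/12) = 330.7982 × 1.056250 = 349.4056
Value (long) = (F − K)·e^(−rT) = (349.4056 − 373.94) × 0.946745 = -23.2278
Short position value = −(long value) = ₹23.23

₹23.23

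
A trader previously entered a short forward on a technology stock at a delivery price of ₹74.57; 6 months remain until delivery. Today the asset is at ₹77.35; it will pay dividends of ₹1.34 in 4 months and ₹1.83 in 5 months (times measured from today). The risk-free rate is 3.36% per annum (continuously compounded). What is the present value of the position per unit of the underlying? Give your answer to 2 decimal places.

PV(remaining dividends) I = 1.34·e^(−0.0336·4/12) + 1.83·e^(−0.0336·5/12) = 3.1296
Current forward F = (S − I)·e^(rT) = (77.35 − 3.1296)·e^(0.0336·6/12) = 74.2204 × 1.016942 = 75.4778
Value (long) = (F − K)·e^(−rT) = (75.4778 − 74.57) × 0.983340 = 0.8927
Short position value = −(long value) = -₹0.89

-₹0.89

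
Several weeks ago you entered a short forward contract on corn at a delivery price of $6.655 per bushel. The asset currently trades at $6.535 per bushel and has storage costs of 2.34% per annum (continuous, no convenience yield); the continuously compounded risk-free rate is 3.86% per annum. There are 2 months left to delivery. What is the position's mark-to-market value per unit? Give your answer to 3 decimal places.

$0.052 per bushel

Current fair forward for the remaining 2 months: F = S·e^((r + u)·T), (r + u) = 0.0386 + 0.0234 = 0.0620
F = 6.535 · e^(0.0620 × 2/12) = 6.535 × 1.010387 = 6.6029
Value of long forward = (F − K)·e^(−rT) = (6.6029 − 6.655) · e^(−0.0386·2/12)
= -0.0521 × 0.993587 = -0.052
Short position value = −(long value) = $0.052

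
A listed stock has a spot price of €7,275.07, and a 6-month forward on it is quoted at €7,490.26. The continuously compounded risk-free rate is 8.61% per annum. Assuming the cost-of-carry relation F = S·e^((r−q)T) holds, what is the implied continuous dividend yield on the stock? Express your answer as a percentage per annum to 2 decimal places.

2.78%

From F = S·e^((r−q)T): (r − q) = ln(F/S)/T
ln(7490.26/7275.07) = ln(1.029579) = 0.029150
(r − q) = 0.029150 / (6/12) = 0.058300
q = r − ln(F/S)/T = 0.0861 − 0.058300 = 0.027800
q = 2.78%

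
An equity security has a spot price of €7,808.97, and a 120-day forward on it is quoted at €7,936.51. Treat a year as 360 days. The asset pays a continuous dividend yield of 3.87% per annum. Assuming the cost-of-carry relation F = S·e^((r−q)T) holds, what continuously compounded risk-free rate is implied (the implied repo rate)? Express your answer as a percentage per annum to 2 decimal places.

8.73%

From F = S·e^((r−q)T): (r − q) = ln(F/S)/T
ln(7936.51/7808.97) = ln(1.016332) = 0.016200
(r − q) = 0.016200 / (120/360) = 0.048600
r = ln(F/S)/T + q = 0.048600 + 0.0387 = 0.087300
r = 8.73%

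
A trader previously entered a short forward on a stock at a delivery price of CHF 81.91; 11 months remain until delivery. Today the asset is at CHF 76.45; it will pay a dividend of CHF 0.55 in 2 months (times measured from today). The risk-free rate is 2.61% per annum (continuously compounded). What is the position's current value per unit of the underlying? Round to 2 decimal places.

PV(remaining dividends) I = 0.55·e^(−0.0261·2/12) = 0.5476
Current forward F = (S − I)·e^(rT) = (76.45 − 0.5476)·e^(0.0261·11/12) = 75.9024 × 1.024213 = 77.7402
Value (long) = (F − K)·e^(−rT) = (77.7402 − 81.91) × 0.976359 = -4.0712
Short position value = −(long value) = CHF 4.07

CHF 4.07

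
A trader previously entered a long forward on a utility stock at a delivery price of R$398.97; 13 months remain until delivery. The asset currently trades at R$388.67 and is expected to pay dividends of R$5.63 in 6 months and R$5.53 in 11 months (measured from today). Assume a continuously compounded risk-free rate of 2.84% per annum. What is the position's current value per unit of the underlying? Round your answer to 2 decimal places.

-R$9.15

PV(remaining dividends) I = 5.63·e^(−0.0284·6/12) + 5.53·e^(−0.0284·11/12) = 10.9385
Current forward F = (S − I)·e^(rT) = (388.67 − 10.9385)·e^(0.0284·13/12) = 377.7315 × 1.031245 = 389.5337
Value (long) = (F − K)·e^(−rT) = (389.5337 − 398.97) × 0.969702 = -9.1504
Value = -R$9.15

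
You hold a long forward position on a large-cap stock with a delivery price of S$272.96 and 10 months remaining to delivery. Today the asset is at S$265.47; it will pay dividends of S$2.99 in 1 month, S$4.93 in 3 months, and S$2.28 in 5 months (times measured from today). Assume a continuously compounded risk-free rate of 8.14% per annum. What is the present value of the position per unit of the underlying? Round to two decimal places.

S$0.41

PV(remaining dividends) I = 2.99·e^(−0.0814·1/12) + 4.93·e^(−0.0814·3/12) + 2.28·e^(−0.0814·5/12) = 10.0044
Current forward F = (S − I)·e^(rT) = (265.47 − 10.0044)·e^(0.0814·10/12) = 255.4656 × 1.070187 = 273.3960
Value (long) = (F − K)·e^(−rT) = (273.3960 − 272.96) × 0.934416 = 0.4074
Value = S$0.41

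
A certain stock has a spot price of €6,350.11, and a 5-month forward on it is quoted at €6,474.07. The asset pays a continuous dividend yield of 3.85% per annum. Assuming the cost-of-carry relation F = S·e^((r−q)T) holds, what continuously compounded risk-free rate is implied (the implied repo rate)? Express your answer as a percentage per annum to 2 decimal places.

8.49%

From F = S·e^((r−q)T): (r − q) = ln(F/S)/T
ln(6474.07/6350.11) = ln(1.019521) = 0.019333
(r − q) = 0.019333 / (5/12) = 0.046399
r = ln(F/S)/T + q = 0.046399 + 0.0385 = 0.084899
r = 8.49%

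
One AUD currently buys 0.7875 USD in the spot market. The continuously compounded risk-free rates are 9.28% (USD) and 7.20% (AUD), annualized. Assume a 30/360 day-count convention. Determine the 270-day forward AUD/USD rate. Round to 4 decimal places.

F = S·e^((r_USD − r_AUD)T) = 0.7875 · e^((0.0928 − 0.0720) × 270/360)
= 0.7875 · e^0.015600 = 0.7875 × 1.015722
F = 0.7999 USD per AUD

0.7999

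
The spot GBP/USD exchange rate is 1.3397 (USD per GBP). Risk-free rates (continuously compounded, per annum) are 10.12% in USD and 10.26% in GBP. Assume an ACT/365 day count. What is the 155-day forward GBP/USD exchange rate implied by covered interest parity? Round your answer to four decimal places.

1.3389

F = S·e^((r_USD − r_GBP)T) = 1.3397 · e^((0.1012 − 0.1026) × 155/365)
= 1.3397 · e^-0.000595 = 1.3397 × 0.999405
F = 1.3389 USD per GBP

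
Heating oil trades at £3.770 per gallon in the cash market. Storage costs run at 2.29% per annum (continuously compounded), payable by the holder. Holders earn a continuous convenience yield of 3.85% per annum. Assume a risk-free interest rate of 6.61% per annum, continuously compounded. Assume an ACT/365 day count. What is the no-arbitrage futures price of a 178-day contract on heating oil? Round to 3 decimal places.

£3.864 per gallon

Net carry = r + u − y = 0.0661 + 0.0229 − 0.0385 = 0.0505
F = S·e^((r+u−y)T) = 3.770 · e^(0.0505 × 178/365) = 3.770 · e^0.024627
= 3.770 × 1.024933 = £3.864 per gallon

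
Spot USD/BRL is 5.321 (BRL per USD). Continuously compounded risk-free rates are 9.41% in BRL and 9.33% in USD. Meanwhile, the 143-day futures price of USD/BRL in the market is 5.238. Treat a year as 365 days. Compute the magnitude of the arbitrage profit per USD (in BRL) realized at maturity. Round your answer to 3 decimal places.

Fair futures: F* = S·e^(carry·T), with carry = (r_BRL − r_USD) = 0.0941 − 0.0933 = 0.0008
F* = 5.321 · e^(0.0008 × 143/365) = 5.321 · e^0.000313 = 5.321 × 1.000313 = 5.3227
Market 5.238 < fair 5.3227: forward underpriced → reverse cash-and-carry (short spot, go long the forward).
At maturity, profit = |F_mkt − F*| = |5.238 − 5.3227| = 0.085 per USD (in BRL)

0.085 per USD (in BRL)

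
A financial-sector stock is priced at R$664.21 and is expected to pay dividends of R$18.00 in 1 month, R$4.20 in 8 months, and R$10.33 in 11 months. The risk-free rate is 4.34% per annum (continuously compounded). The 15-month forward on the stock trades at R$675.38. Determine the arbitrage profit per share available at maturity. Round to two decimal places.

R$7.86 per share

PV(dividends) I = 18.00·e^(−0.0434·1/12) + 4.20·e^(−0.0434·8/12) + 10.33·e^(−0.0434·11/12) = 31.9423
Fair forward F* = (S − I)·e^(rT) = (664.21 − 31.9423)·e^0.054250 = 632.2677 × 1.055749 = 667.5160
Market R$675.38 > fair 667.5160: forward overpriced → cash-and-carry (borrow at r, buy the stock and collect the dividends, short the forward).
Profit at T = |F_mkt − F*| = |675.38 − 667.5160| = R$7.86 per share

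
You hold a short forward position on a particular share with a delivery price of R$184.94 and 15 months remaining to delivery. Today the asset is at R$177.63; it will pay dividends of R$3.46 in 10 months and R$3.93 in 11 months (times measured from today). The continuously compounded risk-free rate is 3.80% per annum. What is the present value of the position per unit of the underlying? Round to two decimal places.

PV(remaining dividends) I = 3.46·e^(−0.0380·10/12) + 3.93·e^(−0.0380·11/12) = 7.1476
Current forward F = (S − I)·e^(rT) = (177.63 − 7.1476)·e^(0.0380·15/12) = 170.4824 × 1.048646 = 178.7757
Value (long) = (F − K)·e^(−rT) = (178.7757 − 184.94) × 0.953610 = -5.8783
Short position value = −(long value) = R$5.88

R$5.88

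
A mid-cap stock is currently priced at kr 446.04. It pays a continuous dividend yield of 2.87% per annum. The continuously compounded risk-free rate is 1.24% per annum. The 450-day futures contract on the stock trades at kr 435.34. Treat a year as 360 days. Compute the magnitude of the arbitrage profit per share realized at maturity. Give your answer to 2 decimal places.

Fair futures: F* = S·e^(carry·T), with carry = (r − q) = 0.0124 − 0.0287 = -0.0163
F* = 446.04 · e^(-0.0163 × 450/360) = 446.04 · e^-0.020375 = 446.04 × 0.979831 = kr 437.0438
Market kr 435.34 < fair kr 437.0438: forward underpriced → reverse cash-and-carry (short spot, go long the forward).
At maturity, profit = |F_mkt − F*| = |435.34 − 437.0438| = kr 1.70 per share

kr 1.70 per share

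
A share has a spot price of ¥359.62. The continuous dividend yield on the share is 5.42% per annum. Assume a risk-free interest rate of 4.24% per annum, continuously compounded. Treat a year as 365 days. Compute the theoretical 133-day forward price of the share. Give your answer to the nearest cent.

F = S·e^((r − q)T) = 359.62 · e^((0.0424 − 0.0542) × 133/365)
= 359.62 · e^-0.004300 = 359.62 × 0.995709
F = ¥358.08

¥358.08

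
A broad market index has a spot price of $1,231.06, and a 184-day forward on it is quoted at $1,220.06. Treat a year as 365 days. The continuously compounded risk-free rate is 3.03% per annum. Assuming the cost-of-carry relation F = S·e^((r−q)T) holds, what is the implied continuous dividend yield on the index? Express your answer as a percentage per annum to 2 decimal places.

4.81%

From F = S·e^((r−q)T): (r − q) = ln(F/S)/T
ln(1220.06/1231.06) = ln(0.991065) = -0.008975
(r − q) = -0.008975 / (184/365) = -0.017804
q = r − ln(F/S)/T = 0.0303 + 0.017804 = 0.048104
q = 4.81%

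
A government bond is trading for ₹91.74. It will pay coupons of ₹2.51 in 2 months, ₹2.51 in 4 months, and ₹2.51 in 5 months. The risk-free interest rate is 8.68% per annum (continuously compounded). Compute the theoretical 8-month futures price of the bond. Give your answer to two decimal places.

₹89.44

PV(coupons) I = 2.51·e^(−0.0868·2/12) + 2.51·e^(−0.0868·4/12) + 2.51·e^(−0.0868·5/12)
I = 2.4740 + 2.4384 + 2.4208 = 7.3332
F = (S − I)·e^(rT) = (91.74 − 7.3332) · e^(0.0868·8/12)
= 84.4068 · e^0.057867 = 84.4068 × 1.059574 = ₹89.44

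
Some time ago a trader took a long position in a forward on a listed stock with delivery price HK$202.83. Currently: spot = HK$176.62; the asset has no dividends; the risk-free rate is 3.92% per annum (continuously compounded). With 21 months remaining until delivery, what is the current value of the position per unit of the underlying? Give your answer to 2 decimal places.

Current fair forward for the remaining 21 months: F = S·e^(r·T), r = 0.0392
F = 176.62 · e^(0.0392 × 21/12) = 176.62 × 1.071008 = 189.1614
Value of long forward = (F − K)·e^(−rT) = (189.1614 − 202.83) · e^(−0.0392·21/12)
= -13.6686 × 0.933700 = -12.76

-HK$12.76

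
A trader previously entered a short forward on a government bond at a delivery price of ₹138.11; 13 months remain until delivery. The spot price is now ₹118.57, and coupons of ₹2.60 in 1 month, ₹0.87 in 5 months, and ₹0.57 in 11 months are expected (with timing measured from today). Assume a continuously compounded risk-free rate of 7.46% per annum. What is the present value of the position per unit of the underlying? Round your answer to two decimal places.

₹12.78

PV(remaining coupons) I = 2.60·e^(−0.0746·1/12) + 0.87·e^(−0.0746·5/12) + 0.57·e^(−0.0746·11/12) = 3.9596
Current forward F = (S − I)·e^(rT) = (118.57 − 3.9596)·e^(0.0746·13/12) = 114.6104 × 1.084172 = 124.2574
Value (long) = (F − K)·e^(−rT) = (124.2574 − 138.11) × 0.922363 = -12.7771
Short position value = −(long value) = ₹12.78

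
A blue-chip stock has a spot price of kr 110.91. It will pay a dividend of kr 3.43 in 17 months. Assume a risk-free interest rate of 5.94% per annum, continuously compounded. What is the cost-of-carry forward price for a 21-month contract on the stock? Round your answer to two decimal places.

PV(dividends) I = 3.43·e^(−0.0594·17/12)
I = 3.1532
F = (S − I)·e^(rT) = (110.91 − 3.1532) · e^(0.0594·21/12)
= 107.7568 · e^0.103950 = 107.7568 × 1.109545 = kr 119.56

kr 119.56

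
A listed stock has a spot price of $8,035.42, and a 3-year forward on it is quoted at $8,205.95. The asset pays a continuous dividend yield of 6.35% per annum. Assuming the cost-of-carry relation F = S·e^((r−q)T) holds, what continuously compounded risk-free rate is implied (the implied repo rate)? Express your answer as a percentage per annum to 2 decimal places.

From F = S·e^((r−q)T): (r − q) = ln(F/S)/T
ln(8205.95/8035.42) = ln(1.021222) = 0.021000
(r − q) = 0.021000 / (3) = 0.007000
r = ln(F/S)/T + q = 0.007000 + 0.0635 = 0.070500
r = 7.05%

7.05%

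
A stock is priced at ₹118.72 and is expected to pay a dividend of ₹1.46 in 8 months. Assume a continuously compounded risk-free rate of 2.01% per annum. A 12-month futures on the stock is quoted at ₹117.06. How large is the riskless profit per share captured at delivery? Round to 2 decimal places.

₹2.60 per share

PV(dividends) I = 1.46·e^(−0.0201·8/12) = 1.4406
Fair futures F* = (S − I)·e^(rT) = (118.72 − 1.4406)·e^0.020100 = 117.2794 × 1.020303 = 119.6605
Market ₹117.06 < fair 119.6605: forward underpriced → reverse cash-and-carry (short the stock, invest proceeds at r, pay the dividends, go long the forward).
Profit at T = |F_mkt − F*| = |117.06 − 119.6605| = ₹2.60 per share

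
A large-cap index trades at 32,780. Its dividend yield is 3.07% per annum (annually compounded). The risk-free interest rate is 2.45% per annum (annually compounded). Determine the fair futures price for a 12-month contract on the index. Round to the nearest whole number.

32,583

F = S · (1+r)^T / (1+q)^T
= 32780 × 1.024500 / 1.030700 = 32780 × 0.993985
F = 32,583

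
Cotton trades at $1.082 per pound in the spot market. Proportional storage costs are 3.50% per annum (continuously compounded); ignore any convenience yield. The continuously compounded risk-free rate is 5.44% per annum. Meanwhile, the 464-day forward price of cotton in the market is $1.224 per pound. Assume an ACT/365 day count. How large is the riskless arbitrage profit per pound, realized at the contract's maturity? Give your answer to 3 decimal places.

$0.012 per pound

Fair forward: F* = S·e^(carry·T), with carry = (r + u) = 0.0544 + 0.0350 = 0.0894
F* = 1.082 · e^(0.0894 × 464/365) = 1.082 · e^0.113648 = 1.082 × 1.120358 = $1.2122
Market $1.224 > fair $1.2122: forward overpriced → cash-and-carry (buy spot, short the forward).
At maturity, profit = |F_mkt − F*| = |1.224 − 1.2122| = $0.012 per pound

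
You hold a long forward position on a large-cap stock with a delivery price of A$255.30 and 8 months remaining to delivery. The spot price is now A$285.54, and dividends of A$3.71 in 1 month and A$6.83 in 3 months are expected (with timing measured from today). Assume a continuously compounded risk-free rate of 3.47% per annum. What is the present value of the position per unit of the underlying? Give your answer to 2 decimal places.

A$25.61

PV(remaining dividends) I = 3.71·e^(−0.0347·1/12) + 6.83·e^(−0.0347·3/12) = 10.4703
Current forward F = (S − I)·e^(rT) = (285.54 − 10.4703)·e^(0.0347·8/12) = 275.0697 × 1.023403 = 281.5072
Value (long) = (F − K)·e^(−rT) = (281.5072 − 255.30) × 0.977132 = 25.6079
Value = A$25.61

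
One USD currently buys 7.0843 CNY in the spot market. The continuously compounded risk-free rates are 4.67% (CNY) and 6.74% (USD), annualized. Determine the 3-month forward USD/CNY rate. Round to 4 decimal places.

7.0477

F = S·e^((r_CNY − r_USD)T) = 7.0843 · e^((0.0467 − 0.0674) × 3/12)
= 7.0843 · e^-0.005175 = 7.0843 × 0.994838
F = 7.0477 CNY per USD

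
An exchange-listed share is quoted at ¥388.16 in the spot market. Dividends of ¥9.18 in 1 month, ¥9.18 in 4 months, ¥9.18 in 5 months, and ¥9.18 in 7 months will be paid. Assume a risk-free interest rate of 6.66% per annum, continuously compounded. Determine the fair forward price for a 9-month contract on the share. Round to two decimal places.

¥370.34

PV(dividends) I = 9.18·e^(−0.0666·1/12) + 9.18·e^(−0.0666·4/12) + 9.18·e^(−0.0666·5/12) + 9.18·e^(−0.0666·7/12)
I = 9.1292 + 8.9784 + 8.9288 + 8.8302 = 35.8666
F = (S − I)·e^(rT) = (388.16 − 35.8666) · e^(0.0666·9/12)
= 352.2934 · e^0.049950 = 352.2934 × 1.051219 = ¥370.34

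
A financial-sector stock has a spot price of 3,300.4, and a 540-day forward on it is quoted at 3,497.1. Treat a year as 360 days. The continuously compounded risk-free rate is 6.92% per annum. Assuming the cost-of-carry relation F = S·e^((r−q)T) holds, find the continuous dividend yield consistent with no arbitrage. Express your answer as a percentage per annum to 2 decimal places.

From F = S·e^((r−q)T): (r − q) = ln(F/S)/T
ln(3497.1/3300.4) = ln(1.059599) = 0.057891
(r − q) = 0.057891 / (540/360) = 0.038594
q = r − ln(F/S)/T = 0.0692 − 0.038594 = 0.030606
q = 3.06%

3.06%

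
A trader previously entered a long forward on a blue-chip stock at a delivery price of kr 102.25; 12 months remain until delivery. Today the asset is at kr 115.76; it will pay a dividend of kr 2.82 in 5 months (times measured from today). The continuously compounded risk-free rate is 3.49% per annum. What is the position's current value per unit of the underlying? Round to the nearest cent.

kr 14.24

PV(remaining dividends) I = 2.82·e^(−0.0349·5/12) = 2.7793
Current forward F = (S − I)·e^(rT) = (115.76 − 2.7793)·e^(0.0349·12/12) = 112.9807 × 1.035516 = 116.9933
Value (long) = (F − K)·e^(−rT) = (116.9933 − 102.25) × 0.965702 = 14.2376
Value = kr 14.24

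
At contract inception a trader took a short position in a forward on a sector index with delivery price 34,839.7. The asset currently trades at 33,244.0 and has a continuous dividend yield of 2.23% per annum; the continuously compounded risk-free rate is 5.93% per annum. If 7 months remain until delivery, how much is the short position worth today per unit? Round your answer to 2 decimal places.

840.79

Current fair forward for the remaining 7 months: F = S·e^((r − q)·T), (r − q) = 0.0593 − 0.0223 = 0.0370
F = 33244.0 · e^(0.0370 × 7/12) = 33244.0 × 1.02181794 = 33969.3156
Value of long forward = (F − K)·e^(−rT) = (33969.3156 − 34839.7) · e^(−0.0593·7/12)
= -870.3844 × 0.96599979 = -840.79
Short position value = −(long value) = 840.79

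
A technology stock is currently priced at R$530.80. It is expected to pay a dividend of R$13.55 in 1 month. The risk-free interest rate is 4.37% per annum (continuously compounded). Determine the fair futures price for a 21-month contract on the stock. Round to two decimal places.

PV(dividends) I = 13.55·e^(−0.0437·1/12)
I = 13.5007
F = (S − I)·e^(rT) = (530.80 − 13.5007) · e^(0.0437·21/12)
= 517.2993 · e^0.076475 = 517.2993 × 1.079475 = R$558.41

R$558.41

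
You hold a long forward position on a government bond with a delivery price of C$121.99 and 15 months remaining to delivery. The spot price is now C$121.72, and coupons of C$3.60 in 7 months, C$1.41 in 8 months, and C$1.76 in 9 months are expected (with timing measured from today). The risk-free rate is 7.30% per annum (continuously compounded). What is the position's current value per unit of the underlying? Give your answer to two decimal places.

PV(remaining coupons) I = 3.60·e^(−0.0730·7/12) + 1.41·e^(−0.0730·8/12) + 1.76·e^(−0.0730·9/12) = 6.4592
Current forward F = (S − I)·e^(rT) = (121.72 − 6.4592)·e^(0.0730·15/12) = 115.2608 × 1.095543 = 126.2732
Value (long) = (F − K)·e^(−rT) = (126.2732 − 121.99) × 0.912789 = 3.9097
Value = C$3.91

C$3.91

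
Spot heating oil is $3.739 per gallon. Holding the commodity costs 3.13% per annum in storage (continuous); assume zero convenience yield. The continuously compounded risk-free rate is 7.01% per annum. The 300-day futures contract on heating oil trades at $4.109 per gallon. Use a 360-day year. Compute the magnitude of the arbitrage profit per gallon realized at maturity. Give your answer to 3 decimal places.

$0.040 per gallon

Fair futures: F* = S·e^(carry·T), with carry = (r + u) = 0.0701 + 0.0313 = 0.1014
F* = 3.739 · e^(0.1014 × 300/360) = 3.739 · e^0.084500 = 3.739 × 1.088173 = $4.0687
Market $4.109 > fair $4.0687: forward overpriced → cash-and-carry (buy spot, short the forward).
At maturity, profit = |F_mkt − F*| = |4.109 − 4.0687| = $0.040 per gallon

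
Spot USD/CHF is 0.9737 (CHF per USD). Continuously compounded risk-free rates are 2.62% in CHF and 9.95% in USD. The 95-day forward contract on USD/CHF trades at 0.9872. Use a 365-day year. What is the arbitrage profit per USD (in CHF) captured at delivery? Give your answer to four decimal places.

Fair forward: F* = S·e^(carry·T), with carry = (r_CHF − r_USD) = 0.0262 − 0.0995 = -0.0733
F* = 0.9737 · e^(-0.0733 × 95/365) = 0.9737 · e^-0.019078 = 0.9737 × 0.981103 = 0.9553
Market 0.9872 > fair 0.9553: forward overpriced → cash-and-carry (buy spot, short the forward).
At maturity, profit = |F_mkt − F*| = |0.9872 − 0.9553| = 0.0319 per USD (in CHF)

0.0319 per USD (in CHF)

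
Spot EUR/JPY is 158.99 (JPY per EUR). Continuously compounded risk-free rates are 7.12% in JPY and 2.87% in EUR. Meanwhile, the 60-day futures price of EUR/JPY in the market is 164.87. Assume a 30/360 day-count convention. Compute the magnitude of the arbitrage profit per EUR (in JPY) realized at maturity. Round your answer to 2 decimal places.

4.75 per EUR (in JPY)

Fair futures: F* = S·e^(carry·T), with carry = (r_JPY − r_EUR) = 0.0712 − 0.0287 = 0.0425
F* = 158.99 · e^(0.0425 × 60/360) = 158.99 · e^0.007083 = 158.99 × 1.007108 = 160.1201
Market 164.87 > fair 160.1201: forward overpriced → cash-and-carry (buy spot, short the forward).
At maturity, profit = |F_mkt − F*| = |164.87 − 160.1201| = 4.75 per EUR (in JPY)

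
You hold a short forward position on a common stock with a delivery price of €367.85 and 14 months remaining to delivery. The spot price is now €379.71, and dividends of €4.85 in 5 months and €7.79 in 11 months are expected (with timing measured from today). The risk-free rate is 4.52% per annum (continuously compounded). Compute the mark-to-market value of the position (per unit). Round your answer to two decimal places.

-€18.52

PV(remaining dividends) I = 4.85·e^(−0.0452·5/12) + 7.79·e^(−0.0452·11/12) = 12.2333
Current forward F = (S − I)·e^(rT) = (379.71 − 12.2333)·e^(0.0452·14/12) = 367.4767 × 1.054149 = 387.3752
Value (long) = (F − K)·e^(−rT) = (387.3752 − 367.85) × 0.948633 = 18.5222
Short position value = −(long value) = -€18.52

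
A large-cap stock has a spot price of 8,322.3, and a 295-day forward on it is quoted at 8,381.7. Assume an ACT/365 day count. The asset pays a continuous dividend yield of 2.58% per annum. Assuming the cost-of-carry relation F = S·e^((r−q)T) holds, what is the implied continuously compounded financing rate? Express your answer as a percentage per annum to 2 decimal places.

3.46%

From F = S·e^((r−q)T): (r − q) = ln(F/S)/T
ln(8381.7/8322.3) = ln(1.007137) = 0.007112
(r − q) = 0.007112 / (295/365) = 0.008800
r = ln(F/S)/T + q = 0.008800 + 0.0258 = 0.034600
r = 3.46%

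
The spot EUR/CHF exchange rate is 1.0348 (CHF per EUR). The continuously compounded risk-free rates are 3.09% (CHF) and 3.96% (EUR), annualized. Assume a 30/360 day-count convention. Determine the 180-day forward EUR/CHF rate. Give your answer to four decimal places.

1.0303

F = S·e^((r_CHF − r_EUR)T) = 1.0348 · e^((0.0309 − 0.0396) × 180/360)
= 1.0348 · e^-0.004350 = 1.0348 × 0.995659
F = 1.0303 CHF per EUR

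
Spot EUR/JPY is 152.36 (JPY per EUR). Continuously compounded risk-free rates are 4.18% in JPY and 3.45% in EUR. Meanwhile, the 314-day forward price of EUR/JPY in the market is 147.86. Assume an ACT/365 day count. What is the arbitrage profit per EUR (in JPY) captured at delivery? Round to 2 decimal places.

5.46 per EUR (in JPY)

Fair forward: F* = S·e^(carry·T), with carry = (r_JPY − r_EUR) = 0.0418 − 0.0345 = 0.0073
F* = 152.36 · e^(0.0073 × 314/365) = 152.36 · e^0.006280 = 152.36 × 1.006300 = 153.3199
Market 147.86 < fair 153.3199: forward underpriced → reverse cash-and-carry (short spot, go long the forward).
At maturity, profit = |F_mkt − F*| = |147.86 − 153.3199| = 5.46 per EUR (in JPY)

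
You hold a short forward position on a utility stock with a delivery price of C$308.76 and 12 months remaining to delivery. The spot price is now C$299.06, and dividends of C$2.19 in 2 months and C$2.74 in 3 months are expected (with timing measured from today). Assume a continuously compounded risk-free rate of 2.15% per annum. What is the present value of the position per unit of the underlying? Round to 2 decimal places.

PV(remaining dividends) I = 2.19·e^(−0.0215·2/12) + 2.74·e^(−0.0215·3/12) = 4.9075
Current forward F = (S − I)·e^(rT) = (299.06 − 4.9075)·e^(0.0215·12/12) = 294.1525 × 1.021733 = 300.5453
Value (long) = (F − K)·e^(−rT) = (300.5453 − 308.76) × 0.978729 = -8.0400
Short position value = −(long value) = C$8.04

C$8.04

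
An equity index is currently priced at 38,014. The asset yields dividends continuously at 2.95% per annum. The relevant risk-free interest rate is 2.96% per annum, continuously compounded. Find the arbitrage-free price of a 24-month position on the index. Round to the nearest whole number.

38,022

F = S·e^((r − q)T) = 38014 · e^((0.0296 − 0.0295) × 24/12)
= 38014 · e^0.000200 = 38014 × 1.000200
F = 38,022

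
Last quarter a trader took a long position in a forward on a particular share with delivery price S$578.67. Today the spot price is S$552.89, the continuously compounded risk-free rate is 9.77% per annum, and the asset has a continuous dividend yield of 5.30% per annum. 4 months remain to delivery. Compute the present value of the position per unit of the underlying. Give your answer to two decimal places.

-S$16.92

Current fair forward for the remaining 4 months: F = S·e^((r − q)·T), (r − q) = 0.0977 − 0.0530 = 0.0447
F = 552.89 · e^(0.0447 × 4/12) = 552.89 × 1.015012 = 561.1900
Value of long forward = (F − K)·e^(−rT) = (561.1900 − 578.67) · e^(−0.0977·4/12)
= -17.4800 × 0.967958 = -16.92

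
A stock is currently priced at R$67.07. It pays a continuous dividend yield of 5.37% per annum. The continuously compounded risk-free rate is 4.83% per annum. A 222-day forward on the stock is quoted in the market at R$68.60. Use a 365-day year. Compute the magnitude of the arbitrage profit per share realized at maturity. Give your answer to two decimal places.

Fair forward: F* = S·e^(carry·T), with carry = (r − q) = 0.0483 − 0.0537 = -0.0054
F* = 67.07 · e^(-0.0054 × 222/365) = 67.07 · e^-0.003284 = 67.07 × 0.996721 = R$66.8501
Market R$68.60 > fair R$66.8501: forward overpriced → cash-and-carry (buy spot, short the forward).
At maturity, profit = |F_mkt − F*| = |68.60 − 66.8501| = R$1.75 per share

R$1.75 per share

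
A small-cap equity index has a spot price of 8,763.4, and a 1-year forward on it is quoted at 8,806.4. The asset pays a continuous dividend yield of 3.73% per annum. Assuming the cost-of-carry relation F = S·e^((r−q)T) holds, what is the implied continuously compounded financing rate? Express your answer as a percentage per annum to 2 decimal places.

From F = S·e^((r−q)T): (r − q) = ln(F/S)/T
ln(8806.4/8763.4) = ln(1.004907) = 0.004895
(r − q) = 0.004895 / (1) = 0.004895
r = ln(F/S)/T + q = 0.004895 + 0.0373 = 0.042195
r = 4.22%

4.22%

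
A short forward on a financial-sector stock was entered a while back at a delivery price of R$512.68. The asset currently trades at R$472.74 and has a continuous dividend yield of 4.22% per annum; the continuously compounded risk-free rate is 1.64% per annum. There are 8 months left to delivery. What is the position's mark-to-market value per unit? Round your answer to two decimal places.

R$47.48

Current fair forward for the remaining 8 months: F = S·e^((r − q)·T), (r − q) = 0.0164 − 0.0422 = -0.0258
F = 472.74 · e^(-0.0258 × 8/12) = 472.74 × 0.982947 = 464.6784
Value of long forward = (F − K)·e^(−rT) = (464.6784 − 512.68) · e^(−0.0164·8/12)
= -48.0016 × 0.989126 = -47.48
Short position value = −(long value) = R$47.48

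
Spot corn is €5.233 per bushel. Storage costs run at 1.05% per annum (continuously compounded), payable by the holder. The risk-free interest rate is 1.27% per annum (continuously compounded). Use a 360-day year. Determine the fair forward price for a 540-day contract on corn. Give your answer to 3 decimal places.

Net carry = r + u − y = 0.0127 + 0.0105 − 0.0000 = 0.0232
F = S·e^((r+u−y)T) = 5.233 · e^(0.0232 × 540/360) = 5.233 · e^0.034800
= 5.233 × 1.035413 = €5.418 per bushel

€5.418 per bushel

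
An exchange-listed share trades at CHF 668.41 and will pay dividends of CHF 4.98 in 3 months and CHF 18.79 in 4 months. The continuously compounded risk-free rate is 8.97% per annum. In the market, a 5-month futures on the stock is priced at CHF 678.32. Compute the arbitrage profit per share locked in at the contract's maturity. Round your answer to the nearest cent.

CHF 8.44 per share

PV(dividends) I = 4.98·e^(−0.0897·3/12) + 18.79·e^(−0.0897·4/12) = 23.1061
Fair futures F* = (S − I)·e^(rT) = (668.41 − 23.1061)·e^0.037375 = 645.3039 × 1.038082 = 669.8784
Market CHF 678.32 > fair 669.8784: forward overpriced → cash-and-carry (borrow at r, buy the stock and collect the dividends, short the forward).
Profit at T = |F_mkt − F*| = |678.32 − 669.8784| = CHF 8.44 per share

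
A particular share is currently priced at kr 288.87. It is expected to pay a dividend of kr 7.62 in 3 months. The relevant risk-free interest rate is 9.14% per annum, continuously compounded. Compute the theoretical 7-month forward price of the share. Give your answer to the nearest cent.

kr 296.83

PV(dividends) I = 7.62·e^(−0.0914·3/12)
I = 7.4479
F = (S − I)·e^(rT) = (288.87 − 7.4479) · e^(0.0914·7/12)
= 281.4221 · e^0.053317 = 281.4221 × 1.054764 = kr 296.83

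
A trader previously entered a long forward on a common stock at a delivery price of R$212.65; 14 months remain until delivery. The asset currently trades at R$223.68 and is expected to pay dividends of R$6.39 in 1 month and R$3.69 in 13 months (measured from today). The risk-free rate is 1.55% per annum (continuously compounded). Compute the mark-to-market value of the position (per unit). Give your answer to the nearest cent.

R$4.83

PV(remaining dividends) I = 6.39·e^(−0.0155·1/12) + 3.69·e^(−0.0155·13/12) = 10.0103
Current forward F = (S − I)·e^(rT) = (223.68 − 10.0103)·e^(0.0155·14/12) = 213.6697 × 1.018248 = 217.5687
Value (long) = (F − K)·e^(−rT) = (217.5687 − 212.65) × 0.982079 = 4.8306
Value = R$4.83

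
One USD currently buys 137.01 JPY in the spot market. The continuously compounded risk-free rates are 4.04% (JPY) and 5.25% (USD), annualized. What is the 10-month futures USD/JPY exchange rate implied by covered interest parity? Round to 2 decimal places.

F = S·e^((r_JPY − r_USD)T) = 137.01 · e^((0.0404 − 0.0525) × 10/12)
= 137.01 · e^-0.010083 = 137.01 × 0.989968
F = 135.64 JPY per USD

135.64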